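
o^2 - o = o*(o - 1)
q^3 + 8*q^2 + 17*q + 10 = (q + 1)*(q + 2)*(q + 5)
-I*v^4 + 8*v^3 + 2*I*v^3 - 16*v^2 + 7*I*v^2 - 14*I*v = v*(v - 2)*(v + 7*I)*(-I*v + 1)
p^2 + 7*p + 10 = (p + 2)*(p + 5)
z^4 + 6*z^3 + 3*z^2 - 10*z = z*(z - 1)*(z + 2)*(z + 5)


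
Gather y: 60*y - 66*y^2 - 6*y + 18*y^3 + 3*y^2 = 18*y^3 - 63*y^2 + 54*y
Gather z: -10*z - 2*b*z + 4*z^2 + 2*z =4*z^2 + z*(-2*b - 8)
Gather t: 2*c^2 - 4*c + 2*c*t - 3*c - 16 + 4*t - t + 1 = 2*c^2 - 7*c + t*(2*c + 3) - 15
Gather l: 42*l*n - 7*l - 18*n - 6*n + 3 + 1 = l*(42*n - 7) - 24*n + 4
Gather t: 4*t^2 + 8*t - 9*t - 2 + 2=4*t^2 - t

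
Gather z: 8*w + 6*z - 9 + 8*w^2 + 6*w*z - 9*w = 8*w^2 - w + z*(6*w + 6) - 9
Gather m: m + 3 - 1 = m + 2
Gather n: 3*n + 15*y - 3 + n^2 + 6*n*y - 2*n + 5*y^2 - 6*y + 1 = n^2 + n*(6*y + 1) + 5*y^2 + 9*y - 2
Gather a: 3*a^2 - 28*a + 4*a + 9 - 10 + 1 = 3*a^2 - 24*a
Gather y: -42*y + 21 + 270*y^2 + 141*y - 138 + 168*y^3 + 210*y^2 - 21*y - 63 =168*y^3 + 480*y^2 + 78*y - 180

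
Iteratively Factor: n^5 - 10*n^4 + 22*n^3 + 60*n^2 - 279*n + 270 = (n - 2)*(n^4 - 8*n^3 + 6*n^2 + 72*n - 135) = (n - 3)*(n - 2)*(n^3 - 5*n^2 - 9*n + 45) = (n - 3)^2*(n - 2)*(n^2 - 2*n - 15) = (n - 3)^2*(n - 2)*(n + 3)*(n - 5)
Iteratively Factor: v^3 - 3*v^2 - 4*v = (v)*(v^2 - 3*v - 4) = v*(v - 4)*(v + 1)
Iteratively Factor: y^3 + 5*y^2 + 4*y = (y + 4)*(y^2 + y) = (y + 1)*(y + 4)*(y)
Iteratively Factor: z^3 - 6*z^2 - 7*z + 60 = (z - 5)*(z^2 - z - 12) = (z - 5)*(z + 3)*(z - 4)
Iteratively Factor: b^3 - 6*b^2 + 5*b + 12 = (b + 1)*(b^2 - 7*b + 12) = (b - 3)*(b + 1)*(b - 4)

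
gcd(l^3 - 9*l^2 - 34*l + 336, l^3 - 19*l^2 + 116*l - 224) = l^2 - 15*l + 56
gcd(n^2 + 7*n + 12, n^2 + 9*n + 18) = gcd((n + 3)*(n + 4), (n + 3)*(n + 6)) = n + 3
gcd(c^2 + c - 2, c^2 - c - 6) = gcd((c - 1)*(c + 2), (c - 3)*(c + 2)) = c + 2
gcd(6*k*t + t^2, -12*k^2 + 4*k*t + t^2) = 6*k + t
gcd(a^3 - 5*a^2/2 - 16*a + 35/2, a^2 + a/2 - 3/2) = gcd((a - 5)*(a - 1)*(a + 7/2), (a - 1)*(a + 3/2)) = a - 1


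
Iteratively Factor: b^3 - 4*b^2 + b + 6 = (b - 3)*(b^2 - b - 2) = (b - 3)*(b - 2)*(b + 1)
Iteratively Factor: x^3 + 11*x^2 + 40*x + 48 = (x + 3)*(x^2 + 8*x + 16) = (x + 3)*(x + 4)*(x + 4)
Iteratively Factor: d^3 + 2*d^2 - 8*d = (d)*(d^2 + 2*d - 8) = d*(d - 2)*(d + 4)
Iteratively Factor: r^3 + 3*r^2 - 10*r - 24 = (r + 2)*(r^2 + r - 12) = (r + 2)*(r + 4)*(r - 3)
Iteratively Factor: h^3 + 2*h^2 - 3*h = (h + 3)*(h^2 - h) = h*(h + 3)*(h - 1)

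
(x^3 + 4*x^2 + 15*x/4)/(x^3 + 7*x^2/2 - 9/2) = x*(2*x + 5)/(2*(x^2 + 2*x - 3))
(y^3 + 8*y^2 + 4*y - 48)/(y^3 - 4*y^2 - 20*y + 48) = (y + 6)/(y - 6)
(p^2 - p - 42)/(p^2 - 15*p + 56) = (p + 6)/(p - 8)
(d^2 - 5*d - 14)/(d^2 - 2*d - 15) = (-d^2 + 5*d + 14)/(-d^2 + 2*d + 15)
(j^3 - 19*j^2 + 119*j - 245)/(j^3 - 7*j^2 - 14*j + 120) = (j^2 - 14*j + 49)/(j^2 - 2*j - 24)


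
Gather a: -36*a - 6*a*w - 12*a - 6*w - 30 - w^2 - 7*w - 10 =a*(-6*w - 48) - w^2 - 13*w - 40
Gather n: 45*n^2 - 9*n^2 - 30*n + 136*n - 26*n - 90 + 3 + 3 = 36*n^2 + 80*n - 84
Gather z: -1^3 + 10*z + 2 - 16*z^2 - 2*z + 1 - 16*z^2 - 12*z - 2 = -32*z^2 - 4*z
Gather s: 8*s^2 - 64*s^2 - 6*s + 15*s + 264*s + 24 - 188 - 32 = -56*s^2 + 273*s - 196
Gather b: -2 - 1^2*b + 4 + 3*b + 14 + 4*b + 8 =6*b + 24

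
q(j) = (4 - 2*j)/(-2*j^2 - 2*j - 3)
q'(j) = (4 - 2*j)*(4*j + 2)/(-2*j^2 - 2*j - 3)^2 - 2/(-2*j^2 - 2*j - 3) = 2*(-2*j^2 + 8*j + 7)/(4*j^4 + 8*j^3 + 16*j^2 + 12*j + 9)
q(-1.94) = -1.19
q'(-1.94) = -0.73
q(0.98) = -0.30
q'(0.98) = 0.55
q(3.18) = 0.08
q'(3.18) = 0.03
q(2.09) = 0.01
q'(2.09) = 0.12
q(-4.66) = -0.36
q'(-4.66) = -0.11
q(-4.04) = -0.44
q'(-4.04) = -0.15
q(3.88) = 0.09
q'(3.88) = 0.01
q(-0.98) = -2.01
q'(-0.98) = -0.63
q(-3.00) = -0.67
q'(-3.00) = -0.31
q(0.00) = -1.33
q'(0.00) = 1.56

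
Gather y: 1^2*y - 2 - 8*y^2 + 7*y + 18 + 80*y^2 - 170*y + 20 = 72*y^2 - 162*y + 36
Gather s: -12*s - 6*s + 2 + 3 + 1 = 6 - 18*s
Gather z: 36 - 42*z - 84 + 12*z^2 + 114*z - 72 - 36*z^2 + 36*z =-24*z^2 + 108*z - 120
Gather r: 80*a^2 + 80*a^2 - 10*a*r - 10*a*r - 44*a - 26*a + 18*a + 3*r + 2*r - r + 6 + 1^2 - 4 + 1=160*a^2 - 52*a + r*(4 - 20*a) + 4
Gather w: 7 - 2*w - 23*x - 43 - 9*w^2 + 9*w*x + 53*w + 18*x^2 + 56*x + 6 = -9*w^2 + w*(9*x + 51) + 18*x^2 + 33*x - 30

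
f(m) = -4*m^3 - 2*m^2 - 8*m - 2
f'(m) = -12*m^2 - 4*m - 8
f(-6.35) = 992.35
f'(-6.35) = -466.47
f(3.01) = -153.28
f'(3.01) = -128.76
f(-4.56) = 372.17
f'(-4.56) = -239.28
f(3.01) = -153.28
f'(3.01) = -128.76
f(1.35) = -26.29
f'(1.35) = -35.27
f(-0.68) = 3.77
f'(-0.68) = -10.83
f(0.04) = -2.32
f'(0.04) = -8.18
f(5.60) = -811.98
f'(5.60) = -406.72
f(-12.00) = 6718.00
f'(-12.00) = -1688.00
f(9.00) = -3152.00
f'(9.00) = -1016.00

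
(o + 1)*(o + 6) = o^2 + 7*o + 6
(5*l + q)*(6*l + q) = 30*l^2 + 11*l*q + q^2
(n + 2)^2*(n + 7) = n^3 + 11*n^2 + 32*n + 28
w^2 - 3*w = w*(w - 3)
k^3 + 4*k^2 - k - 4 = (k - 1)*(k + 1)*(k + 4)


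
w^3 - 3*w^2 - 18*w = w*(w - 6)*(w + 3)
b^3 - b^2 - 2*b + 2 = (b - 1)*(b - sqrt(2))*(b + sqrt(2))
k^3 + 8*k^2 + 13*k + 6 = (k + 1)^2*(k + 6)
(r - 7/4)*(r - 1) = r^2 - 11*r/4 + 7/4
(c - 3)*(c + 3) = c^2 - 9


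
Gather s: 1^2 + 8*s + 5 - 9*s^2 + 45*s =-9*s^2 + 53*s + 6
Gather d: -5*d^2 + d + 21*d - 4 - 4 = -5*d^2 + 22*d - 8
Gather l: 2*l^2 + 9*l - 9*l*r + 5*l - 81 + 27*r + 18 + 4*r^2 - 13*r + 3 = 2*l^2 + l*(14 - 9*r) + 4*r^2 + 14*r - 60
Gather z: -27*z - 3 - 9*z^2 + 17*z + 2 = -9*z^2 - 10*z - 1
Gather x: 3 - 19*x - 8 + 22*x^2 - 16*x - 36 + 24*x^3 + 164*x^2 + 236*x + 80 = 24*x^3 + 186*x^2 + 201*x + 39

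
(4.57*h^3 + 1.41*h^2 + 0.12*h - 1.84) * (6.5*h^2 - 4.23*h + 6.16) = 29.705*h^5 - 10.1661*h^4 + 22.9669*h^3 - 3.782*h^2 + 8.5224*h - 11.3344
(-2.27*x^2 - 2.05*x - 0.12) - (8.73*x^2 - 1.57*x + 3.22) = -11.0*x^2 - 0.48*x - 3.34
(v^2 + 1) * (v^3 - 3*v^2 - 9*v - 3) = v^5 - 3*v^4 - 8*v^3 - 6*v^2 - 9*v - 3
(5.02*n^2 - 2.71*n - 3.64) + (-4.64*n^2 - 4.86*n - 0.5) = 0.38*n^2 - 7.57*n - 4.14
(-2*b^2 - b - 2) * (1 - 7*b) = 14*b^3 + 5*b^2 + 13*b - 2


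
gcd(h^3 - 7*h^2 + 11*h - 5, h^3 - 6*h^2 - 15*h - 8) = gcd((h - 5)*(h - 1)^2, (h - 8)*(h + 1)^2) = 1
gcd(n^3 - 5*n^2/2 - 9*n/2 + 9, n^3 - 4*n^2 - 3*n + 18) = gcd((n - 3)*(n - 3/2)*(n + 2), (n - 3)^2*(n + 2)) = n^2 - n - 6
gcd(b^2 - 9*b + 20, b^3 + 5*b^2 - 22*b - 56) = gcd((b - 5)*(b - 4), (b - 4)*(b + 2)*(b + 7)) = b - 4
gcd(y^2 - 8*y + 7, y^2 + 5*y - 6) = y - 1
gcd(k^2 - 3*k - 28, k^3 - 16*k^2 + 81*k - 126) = k - 7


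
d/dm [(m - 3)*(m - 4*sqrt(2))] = 2*m - 4*sqrt(2) - 3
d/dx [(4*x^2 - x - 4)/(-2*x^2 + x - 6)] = 2*(x^2 - 32*x + 5)/(4*x^4 - 4*x^3 + 25*x^2 - 12*x + 36)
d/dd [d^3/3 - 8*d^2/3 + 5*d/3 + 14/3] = d^2 - 16*d/3 + 5/3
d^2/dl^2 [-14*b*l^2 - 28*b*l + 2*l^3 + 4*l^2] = -28*b + 12*l + 8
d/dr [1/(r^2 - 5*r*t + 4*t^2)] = (-2*r + 5*t)/(r^2 - 5*r*t + 4*t^2)^2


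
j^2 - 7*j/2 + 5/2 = (j - 5/2)*(j - 1)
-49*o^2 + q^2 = (-7*o + q)*(7*o + q)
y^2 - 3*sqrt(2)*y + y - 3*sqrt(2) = (y + 1)*(y - 3*sqrt(2))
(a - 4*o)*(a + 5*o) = a^2 + a*o - 20*o^2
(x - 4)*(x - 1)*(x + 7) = x^3 + 2*x^2 - 31*x + 28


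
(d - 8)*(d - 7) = d^2 - 15*d + 56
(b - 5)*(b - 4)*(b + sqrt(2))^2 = b^4 - 9*b^3 + 2*sqrt(2)*b^3 - 18*sqrt(2)*b^2 + 22*b^2 - 18*b + 40*sqrt(2)*b + 40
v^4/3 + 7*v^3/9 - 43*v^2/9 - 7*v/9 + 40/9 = (v/3 + 1/3)*(v - 8/3)*(v - 1)*(v + 5)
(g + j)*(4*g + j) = 4*g^2 + 5*g*j + j^2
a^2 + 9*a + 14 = (a + 2)*(a + 7)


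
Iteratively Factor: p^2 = (p)*(p)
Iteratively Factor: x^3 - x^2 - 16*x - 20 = (x - 5)*(x^2 + 4*x + 4) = (x - 5)*(x + 2)*(x + 2)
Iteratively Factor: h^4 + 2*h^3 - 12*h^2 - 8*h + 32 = (h - 2)*(h^3 + 4*h^2 - 4*h - 16) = (h - 2)*(h + 4)*(h^2 - 4) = (h - 2)*(h + 2)*(h + 4)*(h - 2)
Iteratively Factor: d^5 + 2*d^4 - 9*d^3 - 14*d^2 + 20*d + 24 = (d + 2)*(d^4 - 9*d^2 + 4*d + 12) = (d - 2)*(d + 2)*(d^3 + 2*d^2 - 5*d - 6) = (d - 2)^2*(d + 2)*(d^2 + 4*d + 3) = (d - 2)^2*(d + 1)*(d + 2)*(d + 3)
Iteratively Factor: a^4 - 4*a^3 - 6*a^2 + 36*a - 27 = (a - 3)*(a^3 - a^2 - 9*a + 9) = (a - 3)^2*(a^2 + 2*a - 3) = (a - 3)^2*(a - 1)*(a + 3)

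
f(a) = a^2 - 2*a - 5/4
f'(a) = 2*a - 2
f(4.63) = 10.93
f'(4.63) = 7.26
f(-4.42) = 27.13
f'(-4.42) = -10.84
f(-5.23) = 36.56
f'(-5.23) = -12.46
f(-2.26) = 8.38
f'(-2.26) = -6.52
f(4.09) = 7.30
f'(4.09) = 6.18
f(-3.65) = 19.37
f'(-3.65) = -9.30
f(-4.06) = 23.35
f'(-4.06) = -10.12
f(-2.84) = 12.50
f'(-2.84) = -7.68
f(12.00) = 118.75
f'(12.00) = 22.00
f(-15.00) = 253.75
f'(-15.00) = -32.00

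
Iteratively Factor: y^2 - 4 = (y + 2)*(y - 2)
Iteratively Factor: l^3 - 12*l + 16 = (l - 2)*(l^2 + 2*l - 8) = (l - 2)^2*(l + 4)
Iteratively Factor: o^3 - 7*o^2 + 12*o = (o - 3)*(o^2 - 4*o) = (o - 4)*(o - 3)*(o)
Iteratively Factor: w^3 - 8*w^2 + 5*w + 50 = (w - 5)*(w^2 - 3*w - 10) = (w - 5)*(w + 2)*(w - 5)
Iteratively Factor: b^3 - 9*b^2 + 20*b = (b - 4)*(b^2 - 5*b) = (b - 5)*(b - 4)*(b)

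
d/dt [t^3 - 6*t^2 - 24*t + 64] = 3*t^2 - 12*t - 24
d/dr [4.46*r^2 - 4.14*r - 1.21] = 8.92*r - 4.14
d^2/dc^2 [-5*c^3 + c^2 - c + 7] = 2 - 30*c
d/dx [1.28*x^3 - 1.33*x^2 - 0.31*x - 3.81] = 3.84*x^2 - 2.66*x - 0.31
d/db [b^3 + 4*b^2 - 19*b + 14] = 3*b^2 + 8*b - 19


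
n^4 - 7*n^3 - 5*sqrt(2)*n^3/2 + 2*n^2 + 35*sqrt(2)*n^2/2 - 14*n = n*(n - 7)*(n - 2*sqrt(2))*(n - sqrt(2)/2)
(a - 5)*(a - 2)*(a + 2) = a^3 - 5*a^2 - 4*a + 20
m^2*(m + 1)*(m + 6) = m^4 + 7*m^3 + 6*m^2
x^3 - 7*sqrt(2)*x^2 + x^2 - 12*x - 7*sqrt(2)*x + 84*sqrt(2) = (x - 3)*(x + 4)*(x - 7*sqrt(2))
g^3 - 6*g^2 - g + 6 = (g - 6)*(g - 1)*(g + 1)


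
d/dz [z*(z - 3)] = 2*z - 3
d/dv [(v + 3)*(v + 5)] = 2*v + 8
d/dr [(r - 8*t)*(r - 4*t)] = 2*r - 12*t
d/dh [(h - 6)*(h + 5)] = 2*h - 1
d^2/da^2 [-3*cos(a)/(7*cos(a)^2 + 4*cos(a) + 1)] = 3*(-28*(1 - cos(a)^2)^2 + 49*cos(a)^5 - 140*cos(a)^3 - 60*cos(a)^2 + 43*cos(a) + 36)/(7*cos(a)^2 + 4*cos(a) + 1)^3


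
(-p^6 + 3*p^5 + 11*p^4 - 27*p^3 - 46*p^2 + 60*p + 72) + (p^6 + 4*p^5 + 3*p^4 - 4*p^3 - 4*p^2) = 7*p^5 + 14*p^4 - 31*p^3 - 50*p^2 + 60*p + 72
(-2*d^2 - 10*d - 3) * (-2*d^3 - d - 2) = 4*d^5 + 20*d^4 + 8*d^3 + 14*d^2 + 23*d + 6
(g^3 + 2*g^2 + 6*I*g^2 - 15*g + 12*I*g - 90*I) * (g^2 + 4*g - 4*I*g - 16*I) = g^5 + 6*g^4 + 2*I*g^4 + 17*g^3 + 12*I*g^3 + 84*g^2 - 14*I*g^2 - 168*g - 120*I*g - 1440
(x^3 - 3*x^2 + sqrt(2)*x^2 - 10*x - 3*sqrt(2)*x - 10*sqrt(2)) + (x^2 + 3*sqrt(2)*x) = x^3 - 2*x^2 + sqrt(2)*x^2 - 10*x - 10*sqrt(2)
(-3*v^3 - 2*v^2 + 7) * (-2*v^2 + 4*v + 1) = 6*v^5 - 8*v^4 - 11*v^3 - 16*v^2 + 28*v + 7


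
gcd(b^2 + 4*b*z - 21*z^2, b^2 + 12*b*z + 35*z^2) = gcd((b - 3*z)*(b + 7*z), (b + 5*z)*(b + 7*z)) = b + 7*z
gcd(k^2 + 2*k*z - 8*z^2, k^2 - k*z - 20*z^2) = k + 4*z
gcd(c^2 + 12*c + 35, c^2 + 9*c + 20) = c + 5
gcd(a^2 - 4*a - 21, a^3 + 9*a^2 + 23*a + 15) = a + 3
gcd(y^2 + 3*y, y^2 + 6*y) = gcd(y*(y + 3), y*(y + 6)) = y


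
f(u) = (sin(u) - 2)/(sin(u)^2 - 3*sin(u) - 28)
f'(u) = (-2*sin(u)*cos(u) + 3*cos(u))*(sin(u) - 2)/(sin(u)^2 - 3*sin(u) - 28)^2 + cos(u)/(sin(u)^2 - 3*sin(u) - 28)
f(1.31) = 0.03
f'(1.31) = -0.01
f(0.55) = 0.05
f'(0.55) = -0.03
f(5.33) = 0.11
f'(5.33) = -0.04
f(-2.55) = 0.10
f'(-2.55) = 0.04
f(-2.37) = 0.11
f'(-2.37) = 0.04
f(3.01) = 0.07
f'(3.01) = 0.04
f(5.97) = 0.09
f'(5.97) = -0.05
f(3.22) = 0.07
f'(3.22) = 0.04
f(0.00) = 0.07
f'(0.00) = -0.04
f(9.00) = 0.05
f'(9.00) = 0.04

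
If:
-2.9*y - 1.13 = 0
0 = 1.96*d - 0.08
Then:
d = 0.04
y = -0.39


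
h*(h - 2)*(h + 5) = h^3 + 3*h^2 - 10*h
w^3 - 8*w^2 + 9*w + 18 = (w - 6)*(w - 3)*(w + 1)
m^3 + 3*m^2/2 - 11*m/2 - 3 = (m - 2)*(m + 1/2)*(m + 3)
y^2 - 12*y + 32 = (y - 8)*(y - 4)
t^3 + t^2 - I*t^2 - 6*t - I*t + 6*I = (t - 2)*(t + 3)*(t - I)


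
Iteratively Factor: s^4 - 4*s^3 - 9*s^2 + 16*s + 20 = (s - 5)*(s^3 + s^2 - 4*s - 4) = (s - 5)*(s + 1)*(s^2 - 4) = (s - 5)*(s - 2)*(s + 1)*(s + 2)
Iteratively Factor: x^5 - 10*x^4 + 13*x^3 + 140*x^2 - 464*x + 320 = (x - 1)*(x^4 - 9*x^3 + 4*x^2 + 144*x - 320) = (x - 1)*(x + 4)*(x^3 - 13*x^2 + 56*x - 80) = (x - 4)*(x - 1)*(x + 4)*(x^2 - 9*x + 20) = (x - 5)*(x - 4)*(x - 1)*(x + 4)*(x - 4)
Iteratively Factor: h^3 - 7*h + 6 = (h - 1)*(h^2 + h - 6) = (h - 2)*(h - 1)*(h + 3)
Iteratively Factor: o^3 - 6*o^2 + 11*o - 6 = (o - 3)*(o^2 - 3*o + 2) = (o - 3)*(o - 1)*(o - 2)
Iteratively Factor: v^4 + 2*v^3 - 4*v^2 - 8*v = (v + 2)*(v^3 - 4*v) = (v + 2)^2*(v^2 - 2*v) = v*(v + 2)^2*(v - 2)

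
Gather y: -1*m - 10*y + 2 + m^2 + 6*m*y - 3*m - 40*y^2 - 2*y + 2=m^2 - 4*m - 40*y^2 + y*(6*m - 12) + 4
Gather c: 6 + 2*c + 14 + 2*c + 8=4*c + 28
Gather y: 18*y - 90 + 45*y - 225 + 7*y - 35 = 70*y - 350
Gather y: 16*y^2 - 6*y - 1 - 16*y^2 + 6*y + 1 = 0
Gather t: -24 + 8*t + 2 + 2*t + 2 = 10*t - 20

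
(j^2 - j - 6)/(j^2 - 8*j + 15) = (j + 2)/(j - 5)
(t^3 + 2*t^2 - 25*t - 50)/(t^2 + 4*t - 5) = (t^2 - 3*t - 10)/(t - 1)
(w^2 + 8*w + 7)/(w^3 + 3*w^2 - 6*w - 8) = (w + 7)/(w^2 + 2*w - 8)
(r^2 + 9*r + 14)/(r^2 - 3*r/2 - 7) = 2*(r + 7)/(2*r - 7)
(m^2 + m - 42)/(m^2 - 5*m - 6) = (m + 7)/(m + 1)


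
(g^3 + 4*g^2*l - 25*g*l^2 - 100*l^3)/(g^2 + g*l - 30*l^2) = (g^2 + 9*g*l + 20*l^2)/(g + 6*l)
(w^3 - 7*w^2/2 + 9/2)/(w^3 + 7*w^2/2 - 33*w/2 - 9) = (2*w^2 - w - 3)/(2*w^2 + 13*w + 6)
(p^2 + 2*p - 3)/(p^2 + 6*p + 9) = (p - 1)/(p + 3)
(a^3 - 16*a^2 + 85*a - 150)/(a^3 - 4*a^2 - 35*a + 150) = (a - 6)/(a + 6)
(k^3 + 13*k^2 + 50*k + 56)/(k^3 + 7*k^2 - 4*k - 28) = (k + 4)/(k - 2)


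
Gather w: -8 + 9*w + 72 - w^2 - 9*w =64 - w^2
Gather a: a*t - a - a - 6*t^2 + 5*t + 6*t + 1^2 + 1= a*(t - 2) - 6*t^2 + 11*t + 2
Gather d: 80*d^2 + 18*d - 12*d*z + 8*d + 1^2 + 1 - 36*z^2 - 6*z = 80*d^2 + d*(26 - 12*z) - 36*z^2 - 6*z + 2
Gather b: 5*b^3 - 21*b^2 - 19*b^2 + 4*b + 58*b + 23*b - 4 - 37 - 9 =5*b^3 - 40*b^2 + 85*b - 50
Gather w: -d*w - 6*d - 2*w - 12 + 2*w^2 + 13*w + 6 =-6*d + 2*w^2 + w*(11 - d) - 6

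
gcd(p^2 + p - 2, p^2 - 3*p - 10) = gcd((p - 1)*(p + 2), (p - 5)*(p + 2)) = p + 2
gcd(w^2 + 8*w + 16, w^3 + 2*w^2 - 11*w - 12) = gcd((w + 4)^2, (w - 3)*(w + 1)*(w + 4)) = w + 4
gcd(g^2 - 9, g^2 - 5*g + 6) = g - 3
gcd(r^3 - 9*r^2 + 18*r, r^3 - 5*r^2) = r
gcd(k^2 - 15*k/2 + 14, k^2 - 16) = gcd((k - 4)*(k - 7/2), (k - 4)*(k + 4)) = k - 4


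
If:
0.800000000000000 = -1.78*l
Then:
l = -0.45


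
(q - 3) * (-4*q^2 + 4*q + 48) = -4*q^3 + 16*q^2 + 36*q - 144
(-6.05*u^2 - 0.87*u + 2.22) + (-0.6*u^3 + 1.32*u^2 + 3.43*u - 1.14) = -0.6*u^3 - 4.73*u^2 + 2.56*u + 1.08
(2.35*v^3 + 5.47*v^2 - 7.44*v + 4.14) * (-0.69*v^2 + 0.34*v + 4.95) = -1.6215*v^5 - 2.9753*v^4 + 18.6259*v^3 + 21.6903*v^2 - 35.4204*v + 20.493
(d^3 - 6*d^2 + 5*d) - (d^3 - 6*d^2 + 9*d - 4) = 4 - 4*d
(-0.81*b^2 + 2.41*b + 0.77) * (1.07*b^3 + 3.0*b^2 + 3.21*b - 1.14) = -0.8667*b^5 + 0.1487*b^4 + 5.4538*b^3 + 10.9695*b^2 - 0.2757*b - 0.8778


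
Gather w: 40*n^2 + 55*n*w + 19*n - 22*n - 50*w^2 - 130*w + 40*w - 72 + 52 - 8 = 40*n^2 - 3*n - 50*w^2 + w*(55*n - 90) - 28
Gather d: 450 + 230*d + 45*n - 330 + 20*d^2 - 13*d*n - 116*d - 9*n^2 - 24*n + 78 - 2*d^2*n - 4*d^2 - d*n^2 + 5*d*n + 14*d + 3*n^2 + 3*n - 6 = d^2*(16 - 2*n) + d*(-n^2 - 8*n + 128) - 6*n^2 + 24*n + 192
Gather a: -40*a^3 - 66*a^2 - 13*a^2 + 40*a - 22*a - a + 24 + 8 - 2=-40*a^3 - 79*a^2 + 17*a + 30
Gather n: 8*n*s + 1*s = 8*n*s + s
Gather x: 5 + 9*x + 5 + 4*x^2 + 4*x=4*x^2 + 13*x + 10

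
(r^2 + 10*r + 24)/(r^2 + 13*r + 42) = (r + 4)/(r + 7)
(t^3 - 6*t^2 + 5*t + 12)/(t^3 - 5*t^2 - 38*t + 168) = (t^2 - 2*t - 3)/(t^2 - t - 42)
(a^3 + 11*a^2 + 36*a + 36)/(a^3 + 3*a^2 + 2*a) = (a^2 + 9*a + 18)/(a*(a + 1))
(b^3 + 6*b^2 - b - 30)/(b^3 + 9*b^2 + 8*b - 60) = (b + 3)/(b + 6)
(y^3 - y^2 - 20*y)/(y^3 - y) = (y^2 - y - 20)/(y^2 - 1)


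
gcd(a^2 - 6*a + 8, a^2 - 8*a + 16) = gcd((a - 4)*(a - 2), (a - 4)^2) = a - 4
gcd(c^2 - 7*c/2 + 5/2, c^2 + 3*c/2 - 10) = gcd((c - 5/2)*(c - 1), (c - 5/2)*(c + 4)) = c - 5/2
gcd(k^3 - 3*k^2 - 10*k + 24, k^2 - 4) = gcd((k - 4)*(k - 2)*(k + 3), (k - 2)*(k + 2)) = k - 2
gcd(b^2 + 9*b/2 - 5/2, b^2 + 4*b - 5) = b + 5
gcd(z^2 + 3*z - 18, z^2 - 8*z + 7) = 1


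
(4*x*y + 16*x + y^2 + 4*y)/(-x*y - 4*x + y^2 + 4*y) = (-4*x - y)/(x - y)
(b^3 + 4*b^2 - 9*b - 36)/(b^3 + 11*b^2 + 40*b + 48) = (b - 3)/(b + 4)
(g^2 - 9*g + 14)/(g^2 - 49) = (g - 2)/(g + 7)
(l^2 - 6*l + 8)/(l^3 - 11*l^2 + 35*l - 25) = (l^2 - 6*l + 8)/(l^3 - 11*l^2 + 35*l - 25)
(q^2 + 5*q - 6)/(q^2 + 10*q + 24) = (q - 1)/(q + 4)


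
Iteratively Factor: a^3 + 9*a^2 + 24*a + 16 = (a + 4)*(a^2 + 5*a + 4) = (a + 1)*(a + 4)*(a + 4)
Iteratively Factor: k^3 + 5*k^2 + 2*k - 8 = (k - 1)*(k^2 + 6*k + 8) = (k - 1)*(k + 4)*(k + 2)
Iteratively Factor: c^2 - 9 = (c + 3)*(c - 3)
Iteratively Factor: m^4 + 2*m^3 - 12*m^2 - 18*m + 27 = (m + 3)*(m^3 - m^2 - 9*m + 9) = (m + 3)^2*(m^2 - 4*m + 3) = (m - 3)*(m + 3)^2*(m - 1)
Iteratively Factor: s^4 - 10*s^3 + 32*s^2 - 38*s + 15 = (s - 3)*(s^3 - 7*s^2 + 11*s - 5) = (s - 3)*(s - 1)*(s^2 - 6*s + 5) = (s - 5)*(s - 3)*(s - 1)*(s - 1)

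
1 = 1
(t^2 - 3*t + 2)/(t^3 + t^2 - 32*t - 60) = (t^2 - 3*t + 2)/(t^3 + t^2 - 32*t - 60)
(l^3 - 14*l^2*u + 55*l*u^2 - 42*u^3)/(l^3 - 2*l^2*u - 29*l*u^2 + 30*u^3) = (l - 7*u)/(l + 5*u)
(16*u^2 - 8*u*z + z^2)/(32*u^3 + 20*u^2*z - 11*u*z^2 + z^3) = (-4*u + z)/(-8*u^2 - 7*u*z + z^2)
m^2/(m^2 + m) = m/(m + 1)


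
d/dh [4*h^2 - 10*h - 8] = 8*h - 10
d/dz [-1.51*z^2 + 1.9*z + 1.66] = 1.9 - 3.02*z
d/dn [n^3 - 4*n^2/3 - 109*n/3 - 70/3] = 3*n^2 - 8*n/3 - 109/3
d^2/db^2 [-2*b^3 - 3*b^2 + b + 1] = -12*b - 6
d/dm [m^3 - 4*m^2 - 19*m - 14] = 3*m^2 - 8*m - 19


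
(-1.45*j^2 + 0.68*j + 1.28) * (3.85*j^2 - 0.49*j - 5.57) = -5.5825*j^4 + 3.3285*j^3 + 12.6713*j^2 - 4.4148*j - 7.1296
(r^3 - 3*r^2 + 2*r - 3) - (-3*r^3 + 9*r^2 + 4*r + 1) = 4*r^3 - 12*r^2 - 2*r - 4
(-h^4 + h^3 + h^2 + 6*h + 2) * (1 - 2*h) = 2*h^5 - 3*h^4 - h^3 - 11*h^2 + 2*h + 2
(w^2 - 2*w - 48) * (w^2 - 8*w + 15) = w^4 - 10*w^3 - 17*w^2 + 354*w - 720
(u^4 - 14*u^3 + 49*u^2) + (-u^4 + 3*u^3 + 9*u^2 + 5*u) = -11*u^3 + 58*u^2 + 5*u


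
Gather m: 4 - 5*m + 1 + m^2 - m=m^2 - 6*m + 5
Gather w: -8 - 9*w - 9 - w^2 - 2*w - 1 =-w^2 - 11*w - 18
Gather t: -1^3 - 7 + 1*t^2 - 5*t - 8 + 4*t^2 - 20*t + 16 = 5*t^2 - 25*t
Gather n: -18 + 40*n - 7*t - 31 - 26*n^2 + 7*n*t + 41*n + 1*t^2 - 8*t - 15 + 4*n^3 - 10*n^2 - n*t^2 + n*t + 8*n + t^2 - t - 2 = 4*n^3 - 36*n^2 + n*(-t^2 + 8*t + 89) + 2*t^2 - 16*t - 66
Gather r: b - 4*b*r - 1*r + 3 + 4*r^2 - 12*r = b + 4*r^2 + r*(-4*b - 13) + 3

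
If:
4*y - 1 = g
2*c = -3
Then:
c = -3/2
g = 4*y - 1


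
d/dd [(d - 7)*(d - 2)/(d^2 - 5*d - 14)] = 4/(d^2 + 4*d + 4)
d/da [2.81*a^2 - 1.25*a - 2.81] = 5.62*a - 1.25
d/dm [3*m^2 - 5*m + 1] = 6*m - 5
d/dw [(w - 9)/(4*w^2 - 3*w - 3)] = (4*w^2 - 3*w - (w - 9)*(8*w - 3) - 3)/(-4*w^2 + 3*w + 3)^2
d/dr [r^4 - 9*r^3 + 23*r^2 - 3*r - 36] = 4*r^3 - 27*r^2 + 46*r - 3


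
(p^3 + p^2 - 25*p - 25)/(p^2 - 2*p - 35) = (p^2 - 4*p - 5)/(p - 7)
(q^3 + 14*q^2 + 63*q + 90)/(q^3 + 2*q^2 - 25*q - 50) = (q^2 + 9*q + 18)/(q^2 - 3*q - 10)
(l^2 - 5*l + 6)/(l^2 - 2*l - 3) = (l - 2)/(l + 1)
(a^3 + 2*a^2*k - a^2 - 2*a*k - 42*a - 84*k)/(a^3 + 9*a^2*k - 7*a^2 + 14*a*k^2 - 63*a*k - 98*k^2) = (a + 6)/(a + 7*k)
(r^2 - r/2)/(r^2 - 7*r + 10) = r*(2*r - 1)/(2*(r^2 - 7*r + 10))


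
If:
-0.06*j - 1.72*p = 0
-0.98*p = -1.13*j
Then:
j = 0.00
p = 0.00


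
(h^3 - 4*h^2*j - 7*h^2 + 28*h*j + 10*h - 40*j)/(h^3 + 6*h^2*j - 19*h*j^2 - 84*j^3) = (h^2 - 7*h + 10)/(h^2 + 10*h*j + 21*j^2)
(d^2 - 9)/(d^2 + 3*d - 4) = (d^2 - 9)/(d^2 + 3*d - 4)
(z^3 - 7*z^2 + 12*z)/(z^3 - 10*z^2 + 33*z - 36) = z/(z - 3)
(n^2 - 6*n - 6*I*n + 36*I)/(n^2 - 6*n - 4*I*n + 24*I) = (n - 6*I)/(n - 4*I)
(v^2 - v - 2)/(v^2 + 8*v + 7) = (v - 2)/(v + 7)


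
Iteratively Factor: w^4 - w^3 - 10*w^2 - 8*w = (w - 4)*(w^3 + 3*w^2 + 2*w) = (w - 4)*(w + 2)*(w^2 + w) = (w - 4)*(w + 1)*(w + 2)*(w)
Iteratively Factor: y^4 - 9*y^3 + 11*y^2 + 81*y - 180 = (y - 3)*(y^3 - 6*y^2 - 7*y + 60) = (y - 5)*(y - 3)*(y^2 - y - 12) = (y - 5)*(y - 3)*(y + 3)*(y - 4)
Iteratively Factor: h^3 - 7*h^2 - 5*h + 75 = (h - 5)*(h^2 - 2*h - 15) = (h - 5)*(h + 3)*(h - 5)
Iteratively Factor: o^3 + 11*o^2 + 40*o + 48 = (o + 3)*(o^2 + 8*o + 16) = (o + 3)*(o + 4)*(o + 4)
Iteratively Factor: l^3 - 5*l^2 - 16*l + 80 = (l - 4)*(l^2 - l - 20) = (l - 4)*(l + 4)*(l - 5)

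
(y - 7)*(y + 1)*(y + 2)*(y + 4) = y^4 - 35*y^2 - 90*y - 56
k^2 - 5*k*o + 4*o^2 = (k - 4*o)*(k - o)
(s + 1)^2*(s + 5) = s^3 + 7*s^2 + 11*s + 5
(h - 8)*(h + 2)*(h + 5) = h^3 - h^2 - 46*h - 80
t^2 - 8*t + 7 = (t - 7)*(t - 1)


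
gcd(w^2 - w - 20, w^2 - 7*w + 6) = 1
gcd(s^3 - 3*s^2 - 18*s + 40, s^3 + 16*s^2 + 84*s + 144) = s + 4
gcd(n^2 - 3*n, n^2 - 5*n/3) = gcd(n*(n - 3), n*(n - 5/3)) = n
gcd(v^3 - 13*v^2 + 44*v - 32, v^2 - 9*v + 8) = v^2 - 9*v + 8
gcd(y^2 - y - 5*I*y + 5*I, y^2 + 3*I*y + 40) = y - 5*I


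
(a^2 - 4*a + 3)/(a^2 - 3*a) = (a - 1)/a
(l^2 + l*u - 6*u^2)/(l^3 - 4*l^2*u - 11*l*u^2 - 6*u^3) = (-l^2 - l*u + 6*u^2)/(-l^3 + 4*l^2*u + 11*l*u^2 + 6*u^3)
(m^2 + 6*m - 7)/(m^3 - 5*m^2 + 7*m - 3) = (m + 7)/(m^2 - 4*m + 3)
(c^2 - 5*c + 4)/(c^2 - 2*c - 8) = (c - 1)/(c + 2)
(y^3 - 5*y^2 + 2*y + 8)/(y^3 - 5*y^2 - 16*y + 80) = (y^2 - y - 2)/(y^2 - y - 20)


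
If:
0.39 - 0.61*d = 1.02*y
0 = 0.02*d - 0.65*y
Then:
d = 0.61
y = 0.02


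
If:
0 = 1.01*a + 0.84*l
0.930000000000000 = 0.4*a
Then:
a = 2.32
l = -2.80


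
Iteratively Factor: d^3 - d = (d + 1)*(d^2 - d) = (d - 1)*(d + 1)*(d)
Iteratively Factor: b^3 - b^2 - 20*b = (b - 5)*(b^2 + 4*b) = (b - 5)*(b + 4)*(b)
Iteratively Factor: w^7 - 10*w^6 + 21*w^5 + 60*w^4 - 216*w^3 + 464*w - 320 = (w - 5)*(w^6 - 5*w^5 - 4*w^4 + 40*w^3 - 16*w^2 - 80*w + 64) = (w - 5)*(w - 2)*(w^5 - 3*w^4 - 10*w^3 + 20*w^2 + 24*w - 32) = (w - 5)*(w - 2)*(w + 2)*(w^4 - 5*w^3 + 20*w - 16) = (w - 5)*(w - 4)*(w - 2)*(w + 2)*(w^3 - w^2 - 4*w + 4) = (w - 5)*(w - 4)*(w - 2)^2*(w + 2)*(w^2 + w - 2) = (w - 5)*(w - 4)*(w - 2)^2*(w + 2)^2*(w - 1)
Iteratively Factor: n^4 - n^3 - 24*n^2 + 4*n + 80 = (n + 4)*(n^3 - 5*n^2 - 4*n + 20) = (n - 5)*(n + 4)*(n^2 - 4) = (n - 5)*(n - 2)*(n + 4)*(n + 2)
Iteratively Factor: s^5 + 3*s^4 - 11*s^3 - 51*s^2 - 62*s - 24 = (s - 4)*(s^4 + 7*s^3 + 17*s^2 + 17*s + 6) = (s - 4)*(s + 2)*(s^3 + 5*s^2 + 7*s + 3) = (s - 4)*(s + 2)*(s + 3)*(s^2 + 2*s + 1) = (s - 4)*(s + 1)*(s + 2)*(s + 3)*(s + 1)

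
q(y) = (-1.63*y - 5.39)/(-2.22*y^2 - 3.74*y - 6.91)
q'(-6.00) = 0.00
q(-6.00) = -0.07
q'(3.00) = -0.08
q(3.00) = 0.27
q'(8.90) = -0.01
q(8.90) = 0.09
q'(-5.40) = 0.01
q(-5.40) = -0.07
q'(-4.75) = 0.02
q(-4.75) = -0.06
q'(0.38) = -0.25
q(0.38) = 0.69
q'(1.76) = -0.15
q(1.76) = 0.41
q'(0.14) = -0.22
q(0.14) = 0.75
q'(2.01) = -0.13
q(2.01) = 0.37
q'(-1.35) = 0.48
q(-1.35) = 0.54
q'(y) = (-1.63*y - 5.39)*(4.44*y + 3.74)/(-2.22*y^2 - 3.74*y - 6.91)^2 - 1.63/(-2.22*y^2 - 3.74*y - 6.91)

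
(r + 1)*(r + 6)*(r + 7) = r^3 + 14*r^2 + 55*r + 42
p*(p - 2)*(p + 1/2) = p^3 - 3*p^2/2 - p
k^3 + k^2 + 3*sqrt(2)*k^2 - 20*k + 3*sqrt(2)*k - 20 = (k + 1)*(k - 2*sqrt(2))*(k + 5*sqrt(2))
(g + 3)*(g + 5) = g^2 + 8*g + 15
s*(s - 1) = s^2 - s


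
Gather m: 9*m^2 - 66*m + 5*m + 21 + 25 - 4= 9*m^2 - 61*m + 42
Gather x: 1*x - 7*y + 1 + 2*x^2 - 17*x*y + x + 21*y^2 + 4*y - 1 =2*x^2 + x*(2 - 17*y) + 21*y^2 - 3*y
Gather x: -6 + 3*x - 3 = 3*x - 9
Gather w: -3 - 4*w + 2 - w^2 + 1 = -w^2 - 4*w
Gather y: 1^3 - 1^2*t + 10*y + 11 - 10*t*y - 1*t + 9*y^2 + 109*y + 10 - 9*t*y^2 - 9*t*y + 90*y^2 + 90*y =-2*t + y^2*(99 - 9*t) + y*(209 - 19*t) + 22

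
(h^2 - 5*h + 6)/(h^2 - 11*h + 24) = (h - 2)/(h - 8)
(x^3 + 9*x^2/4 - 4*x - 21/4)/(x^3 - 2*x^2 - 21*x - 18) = (x - 7/4)/(x - 6)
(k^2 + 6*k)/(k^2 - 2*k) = (k + 6)/(k - 2)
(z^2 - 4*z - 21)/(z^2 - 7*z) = (z + 3)/z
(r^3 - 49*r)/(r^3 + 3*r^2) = (r^2 - 49)/(r*(r + 3))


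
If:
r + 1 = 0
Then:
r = -1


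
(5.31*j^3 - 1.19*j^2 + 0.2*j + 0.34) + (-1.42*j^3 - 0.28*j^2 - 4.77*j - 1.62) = 3.89*j^3 - 1.47*j^2 - 4.57*j - 1.28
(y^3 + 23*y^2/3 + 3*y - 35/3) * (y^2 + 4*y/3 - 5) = y^5 + 9*y^4 + 74*y^3/9 - 46*y^2 - 275*y/9 + 175/3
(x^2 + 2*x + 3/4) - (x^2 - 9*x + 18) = 11*x - 69/4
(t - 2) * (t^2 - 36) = t^3 - 2*t^2 - 36*t + 72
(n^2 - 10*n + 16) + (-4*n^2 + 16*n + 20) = -3*n^2 + 6*n + 36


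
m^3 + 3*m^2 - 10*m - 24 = (m - 3)*(m + 2)*(m + 4)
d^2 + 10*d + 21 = (d + 3)*(d + 7)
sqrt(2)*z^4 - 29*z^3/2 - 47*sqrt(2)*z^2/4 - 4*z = z*(z - 8*sqrt(2))*(z + sqrt(2)/2)*(sqrt(2)*z + 1/2)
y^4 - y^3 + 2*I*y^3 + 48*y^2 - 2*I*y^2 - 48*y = y*(y - 1)*(y - 6*I)*(y + 8*I)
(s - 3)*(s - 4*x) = s^2 - 4*s*x - 3*s + 12*x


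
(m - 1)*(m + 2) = m^2 + m - 2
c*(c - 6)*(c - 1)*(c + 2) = c^4 - 5*c^3 - 8*c^2 + 12*c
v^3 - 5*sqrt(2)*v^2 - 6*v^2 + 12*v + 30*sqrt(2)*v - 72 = (v - 6)*(v - 3*sqrt(2))*(v - 2*sqrt(2))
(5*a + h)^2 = 25*a^2 + 10*a*h + h^2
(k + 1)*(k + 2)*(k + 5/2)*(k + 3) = k^4 + 17*k^3/2 + 26*k^2 + 67*k/2 + 15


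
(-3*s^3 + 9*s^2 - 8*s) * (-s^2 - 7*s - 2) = 3*s^5 + 12*s^4 - 49*s^3 + 38*s^2 + 16*s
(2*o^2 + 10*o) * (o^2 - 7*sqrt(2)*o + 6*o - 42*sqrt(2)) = 2*o^4 - 14*sqrt(2)*o^3 + 22*o^3 - 154*sqrt(2)*o^2 + 60*o^2 - 420*sqrt(2)*o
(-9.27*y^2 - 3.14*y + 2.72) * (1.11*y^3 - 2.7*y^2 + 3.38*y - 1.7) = -10.2897*y^5 + 21.5436*y^4 - 19.8354*y^3 - 2.1982*y^2 + 14.5316*y - 4.624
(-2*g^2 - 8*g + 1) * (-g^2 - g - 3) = 2*g^4 + 10*g^3 + 13*g^2 + 23*g - 3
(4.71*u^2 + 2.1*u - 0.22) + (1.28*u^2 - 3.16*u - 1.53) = 5.99*u^2 - 1.06*u - 1.75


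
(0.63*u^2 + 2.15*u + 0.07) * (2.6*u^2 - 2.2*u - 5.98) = 1.638*u^4 + 4.204*u^3 - 8.3154*u^2 - 13.011*u - 0.4186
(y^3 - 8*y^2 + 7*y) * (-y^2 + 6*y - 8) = -y^5 + 14*y^4 - 63*y^3 + 106*y^2 - 56*y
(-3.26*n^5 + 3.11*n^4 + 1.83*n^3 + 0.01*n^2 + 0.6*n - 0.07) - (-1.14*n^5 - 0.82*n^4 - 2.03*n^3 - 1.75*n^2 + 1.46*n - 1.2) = -2.12*n^5 + 3.93*n^4 + 3.86*n^3 + 1.76*n^2 - 0.86*n + 1.13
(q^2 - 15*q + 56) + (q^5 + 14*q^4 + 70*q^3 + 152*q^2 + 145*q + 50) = q^5 + 14*q^4 + 70*q^3 + 153*q^2 + 130*q + 106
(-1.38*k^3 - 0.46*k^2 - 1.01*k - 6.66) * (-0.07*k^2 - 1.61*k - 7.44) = 0.0966*k^5 + 2.254*k^4 + 11.0785*k^3 + 5.5147*k^2 + 18.237*k + 49.5504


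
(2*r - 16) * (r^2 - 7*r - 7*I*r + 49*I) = 2*r^3 - 30*r^2 - 14*I*r^2 + 112*r + 210*I*r - 784*I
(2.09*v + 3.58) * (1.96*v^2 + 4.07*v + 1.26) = 4.0964*v^3 + 15.5231*v^2 + 17.204*v + 4.5108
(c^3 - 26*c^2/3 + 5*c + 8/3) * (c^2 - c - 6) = c^5 - 29*c^4/3 + 23*c^3/3 + 149*c^2/3 - 98*c/3 - 16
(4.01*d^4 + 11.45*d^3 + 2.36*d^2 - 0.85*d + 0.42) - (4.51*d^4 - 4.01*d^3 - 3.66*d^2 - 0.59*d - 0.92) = -0.5*d^4 + 15.46*d^3 + 6.02*d^2 - 0.26*d + 1.34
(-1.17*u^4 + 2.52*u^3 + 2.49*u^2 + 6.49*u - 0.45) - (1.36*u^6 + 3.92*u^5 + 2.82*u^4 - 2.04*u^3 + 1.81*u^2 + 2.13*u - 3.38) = -1.36*u^6 - 3.92*u^5 - 3.99*u^4 + 4.56*u^3 + 0.68*u^2 + 4.36*u + 2.93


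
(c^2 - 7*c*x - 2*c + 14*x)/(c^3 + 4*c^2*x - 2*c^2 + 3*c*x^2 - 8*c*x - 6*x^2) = (c - 7*x)/(c^2 + 4*c*x + 3*x^2)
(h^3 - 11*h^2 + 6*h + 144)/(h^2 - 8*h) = h - 3 - 18/h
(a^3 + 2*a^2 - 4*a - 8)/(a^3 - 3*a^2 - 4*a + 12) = (a + 2)/(a - 3)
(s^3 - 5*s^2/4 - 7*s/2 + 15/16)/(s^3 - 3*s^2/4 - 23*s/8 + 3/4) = (s - 5/2)/(s - 2)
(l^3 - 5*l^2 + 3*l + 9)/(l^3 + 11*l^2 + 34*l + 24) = (l^2 - 6*l + 9)/(l^2 + 10*l + 24)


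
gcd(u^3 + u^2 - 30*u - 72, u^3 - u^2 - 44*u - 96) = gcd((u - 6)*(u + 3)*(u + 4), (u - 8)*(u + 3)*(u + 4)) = u^2 + 7*u + 12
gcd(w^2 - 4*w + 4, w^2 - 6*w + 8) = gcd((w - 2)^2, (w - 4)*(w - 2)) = w - 2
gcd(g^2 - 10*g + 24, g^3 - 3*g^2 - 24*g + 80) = g - 4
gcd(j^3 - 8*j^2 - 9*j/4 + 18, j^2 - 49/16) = 1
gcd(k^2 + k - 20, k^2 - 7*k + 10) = 1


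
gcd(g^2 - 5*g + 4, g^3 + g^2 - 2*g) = g - 1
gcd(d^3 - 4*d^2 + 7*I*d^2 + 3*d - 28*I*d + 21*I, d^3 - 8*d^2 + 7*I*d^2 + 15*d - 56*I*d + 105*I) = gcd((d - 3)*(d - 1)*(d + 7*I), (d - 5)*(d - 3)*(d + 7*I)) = d^2 + d*(-3 + 7*I) - 21*I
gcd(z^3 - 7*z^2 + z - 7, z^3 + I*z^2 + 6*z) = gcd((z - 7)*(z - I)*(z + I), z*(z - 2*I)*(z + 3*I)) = 1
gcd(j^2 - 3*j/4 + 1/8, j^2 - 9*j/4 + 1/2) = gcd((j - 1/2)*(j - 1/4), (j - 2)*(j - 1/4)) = j - 1/4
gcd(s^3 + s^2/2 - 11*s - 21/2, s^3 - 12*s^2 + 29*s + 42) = s + 1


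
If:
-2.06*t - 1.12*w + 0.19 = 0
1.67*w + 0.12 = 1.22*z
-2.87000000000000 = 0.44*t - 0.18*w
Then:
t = -3.68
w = 6.94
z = 9.60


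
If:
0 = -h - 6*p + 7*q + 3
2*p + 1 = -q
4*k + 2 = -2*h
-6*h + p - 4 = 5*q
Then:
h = -24/131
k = -107/262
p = -25/131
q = -81/131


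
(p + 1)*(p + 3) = p^2 + 4*p + 3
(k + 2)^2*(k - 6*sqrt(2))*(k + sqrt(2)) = k^4 - 5*sqrt(2)*k^3 + 4*k^3 - 20*sqrt(2)*k^2 - 8*k^2 - 48*k - 20*sqrt(2)*k - 48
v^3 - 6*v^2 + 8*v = v*(v - 4)*(v - 2)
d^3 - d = d*(d - 1)*(d + 1)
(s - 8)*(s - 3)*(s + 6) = s^3 - 5*s^2 - 42*s + 144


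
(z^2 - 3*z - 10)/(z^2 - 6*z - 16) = (z - 5)/(z - 8)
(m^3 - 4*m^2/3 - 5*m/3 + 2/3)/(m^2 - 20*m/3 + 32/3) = (3*m^3 - 4*m^2 - 5*m + 2)/(3*m^2 - 20*m + 32)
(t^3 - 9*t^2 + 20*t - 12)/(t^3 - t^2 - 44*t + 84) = (t - 1)/(t + 7)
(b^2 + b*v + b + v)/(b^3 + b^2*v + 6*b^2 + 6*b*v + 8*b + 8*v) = (b + 1)/(b^2 + 6*b + 8)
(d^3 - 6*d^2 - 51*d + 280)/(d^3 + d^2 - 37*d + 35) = (d - 8)/(d - 1)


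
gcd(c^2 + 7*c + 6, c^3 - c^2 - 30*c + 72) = c + 6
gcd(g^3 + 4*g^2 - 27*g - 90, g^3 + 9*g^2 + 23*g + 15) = g + 3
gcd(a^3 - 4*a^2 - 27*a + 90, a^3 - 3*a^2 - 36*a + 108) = a^2 - 9*a + 18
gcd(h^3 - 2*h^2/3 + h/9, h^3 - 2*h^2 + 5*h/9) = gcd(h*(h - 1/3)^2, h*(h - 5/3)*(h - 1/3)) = h^2 - h/3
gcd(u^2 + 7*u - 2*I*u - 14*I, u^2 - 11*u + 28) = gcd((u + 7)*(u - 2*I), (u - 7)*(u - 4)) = 1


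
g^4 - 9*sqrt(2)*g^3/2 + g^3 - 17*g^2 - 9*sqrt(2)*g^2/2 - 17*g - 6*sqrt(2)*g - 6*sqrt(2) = (g + 1)*(g - 6*sqrt(2))*(g + sqrt(2)/2)*(g + sqrt(2))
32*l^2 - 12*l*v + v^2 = (-8*l + v)*(-4*l + v)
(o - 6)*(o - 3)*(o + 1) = o^3 - 8*o^2 + 9*o + 18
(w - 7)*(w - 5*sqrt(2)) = w^2 - 5*sqrt(2)*w - 7*w + 35*sqrt(2)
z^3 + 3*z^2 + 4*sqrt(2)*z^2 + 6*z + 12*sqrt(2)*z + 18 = (z + 3)*(z + sqrt(2))*(z + 3*sqrt(2))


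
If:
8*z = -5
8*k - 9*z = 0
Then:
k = -45/64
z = -5/8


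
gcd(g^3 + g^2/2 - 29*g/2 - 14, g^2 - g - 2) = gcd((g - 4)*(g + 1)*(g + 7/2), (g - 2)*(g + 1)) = g + 1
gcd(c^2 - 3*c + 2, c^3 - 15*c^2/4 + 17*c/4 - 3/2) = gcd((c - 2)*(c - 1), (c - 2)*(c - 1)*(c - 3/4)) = c^2 - 3*c + 2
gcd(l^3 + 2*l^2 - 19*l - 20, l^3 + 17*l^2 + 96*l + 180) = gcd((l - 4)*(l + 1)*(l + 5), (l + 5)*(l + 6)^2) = l + 5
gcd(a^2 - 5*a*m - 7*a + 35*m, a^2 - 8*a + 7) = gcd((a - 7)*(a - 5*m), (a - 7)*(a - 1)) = a - 7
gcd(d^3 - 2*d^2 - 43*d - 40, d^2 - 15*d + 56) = d - 8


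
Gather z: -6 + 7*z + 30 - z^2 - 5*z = -z^2 + 2*z + 24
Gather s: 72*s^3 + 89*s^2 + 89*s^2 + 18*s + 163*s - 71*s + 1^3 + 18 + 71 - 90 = 72*s^3 + 178*s^2 + 110*s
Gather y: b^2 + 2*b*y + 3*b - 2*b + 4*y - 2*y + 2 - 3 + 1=b^2 + b + y*(2*b + 2)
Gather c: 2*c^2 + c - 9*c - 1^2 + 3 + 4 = 2*c^2 - 8*c + 6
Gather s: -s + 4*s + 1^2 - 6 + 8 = 3*s + 3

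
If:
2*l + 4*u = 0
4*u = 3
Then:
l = -3/2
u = 3/4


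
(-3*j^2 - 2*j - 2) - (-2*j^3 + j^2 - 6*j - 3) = 2*j^3 - 4*j^2 + 4*j + 1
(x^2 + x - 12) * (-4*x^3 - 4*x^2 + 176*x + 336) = -4*x^5 - 8*x^4 + 220*x^3 + 560*x^2 - 1776*x - 4032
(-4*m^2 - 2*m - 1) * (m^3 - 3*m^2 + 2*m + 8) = -4*m^5 + 10*m^4 - 3*m^3 - 33*m^2 - 18*m - 8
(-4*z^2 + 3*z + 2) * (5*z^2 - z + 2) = -20*z^4 + 19*z^3 - z^2 + 4*z + 4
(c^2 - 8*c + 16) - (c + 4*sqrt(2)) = c^2 - 9*c - 4*sqrt(2) + 16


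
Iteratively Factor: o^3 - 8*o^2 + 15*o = (o)*(o^2 - 8*o + 15) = o*(o - 3)*(o - 5)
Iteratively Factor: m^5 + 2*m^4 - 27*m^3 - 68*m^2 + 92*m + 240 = (m + 3)*(m^4 - m^3 - 24*m^2 + 4*m + 80) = (m - 5)*(m + 3)*(m^3 + 4*m^2 - 4*m - 16) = (m - 5)*(m + 2)*(m + 3)*(m^2 + 2*m - 8) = (m - 5)*(m + 2)*(m + 3)*(m + 4)*(m - 2)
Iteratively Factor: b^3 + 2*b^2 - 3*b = (b - 1)*(b^2 + 3*b) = b*(b - 1)*(b + 3)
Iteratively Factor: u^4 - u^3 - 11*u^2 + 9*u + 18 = (u + 3)*(u^3 - 4*u^2 + u + 6) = (u - 2)*(u + 3)*(u^2 - 2*u - 3) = (u - 3)*(u - 2)*(u + 3)*(u + 1)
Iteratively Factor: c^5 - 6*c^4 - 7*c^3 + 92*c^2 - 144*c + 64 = (c + 4)*(c^4 - 10*c^3 + 33*c^2 - 40*c + 16) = (c - 4)*(c + 4)*(c^3 - 6*c^2 + 9*c - 4) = (c - 4)^2*(c + 4)*(c^2 - 2*c + 1) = (c - 4)^2*(c - 1)*(c + 4)*(c - 1)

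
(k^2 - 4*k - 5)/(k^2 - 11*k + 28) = (k^2 - 4*k - 5)/(k^2 - 11*k + 28)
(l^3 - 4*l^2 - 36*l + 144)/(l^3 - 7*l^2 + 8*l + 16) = (l^2 - 36)/(l^2 - 3*l - 4)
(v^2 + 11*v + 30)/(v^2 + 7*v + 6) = (v + 5)/(v + 1)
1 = 1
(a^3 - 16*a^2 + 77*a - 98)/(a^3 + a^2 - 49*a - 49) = (a^2 - 9*a + 14)/(a^2 + 8*a + 7)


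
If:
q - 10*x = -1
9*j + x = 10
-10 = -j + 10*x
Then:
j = 110/91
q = -891/91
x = -80/91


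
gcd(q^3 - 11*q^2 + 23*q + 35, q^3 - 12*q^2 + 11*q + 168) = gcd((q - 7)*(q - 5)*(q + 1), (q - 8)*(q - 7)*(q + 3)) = q - 7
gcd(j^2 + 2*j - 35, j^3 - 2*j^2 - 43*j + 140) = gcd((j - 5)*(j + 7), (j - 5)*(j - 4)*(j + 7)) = j^2 + 2*j - 35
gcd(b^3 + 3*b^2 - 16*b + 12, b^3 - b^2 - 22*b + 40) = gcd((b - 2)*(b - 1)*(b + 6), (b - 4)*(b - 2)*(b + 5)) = b - 2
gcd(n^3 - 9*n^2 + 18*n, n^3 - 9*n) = n^2 - 3*n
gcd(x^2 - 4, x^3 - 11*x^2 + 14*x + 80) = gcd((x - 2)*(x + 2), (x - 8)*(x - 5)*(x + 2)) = x + 2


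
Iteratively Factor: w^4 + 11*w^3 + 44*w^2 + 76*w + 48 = (w + 4)*(w^3 + 7*w^2 + 16*w + 12) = (w + 3)*(w + 4)*(w^2 + 4*w + 4) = (w + 2)*(w + 3)*(w + 4)*(w + 2)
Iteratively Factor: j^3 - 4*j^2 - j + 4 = (j - 1)*(j^2 - 3*j - 4) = (j - 1)*(j + 1)*(j - 4)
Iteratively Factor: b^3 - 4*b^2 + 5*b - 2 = (b - 2)*(b^2 - 2*b + 1) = (b - 2)*(b - 1)*(b - 1)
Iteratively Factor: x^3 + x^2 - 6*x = (x + 3)*(x^2 - 2*x) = x*(x + 3)*(x - 2)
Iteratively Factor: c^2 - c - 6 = (c - 3)*(c + 2)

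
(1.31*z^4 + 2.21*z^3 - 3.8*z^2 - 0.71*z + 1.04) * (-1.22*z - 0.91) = -1.5982*z^5 - 3.8883*z^4 + 2.6249*z^3 + 4.3242*z^2 - 0.6227*z - 0.9464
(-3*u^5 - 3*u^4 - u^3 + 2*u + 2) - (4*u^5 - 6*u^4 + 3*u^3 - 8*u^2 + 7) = -7*u^5 + 3*u^4 - 4*u^3 + 8*u^2 + 2*u - 5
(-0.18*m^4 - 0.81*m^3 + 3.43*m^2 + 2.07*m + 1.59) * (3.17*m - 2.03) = -0.5706*m^5 - 2.2023*m^4 + 12.5174*m^3 - 0.401*m^2 + 0.838200000000001*m - 3.2277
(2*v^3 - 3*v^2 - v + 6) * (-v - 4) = -2*v^4 - 5*v^3 + 13*v^2 - 2*v - 24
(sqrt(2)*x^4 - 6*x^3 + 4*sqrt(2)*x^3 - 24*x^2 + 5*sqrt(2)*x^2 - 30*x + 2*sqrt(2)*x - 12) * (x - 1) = sqrt(2)*x^5 - 6*x^4 + 3*sqrt(2)*x^4 - 18*x^3 + sqrt(2)*x^3 - 6*x^2 - 3*sqrt(2)*x^2 - 2*sqrt(2)*x + 18*x + 12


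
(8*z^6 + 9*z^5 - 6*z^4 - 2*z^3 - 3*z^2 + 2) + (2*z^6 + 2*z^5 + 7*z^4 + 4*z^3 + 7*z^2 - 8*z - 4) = 10*z^6 + 11*z^5 + z^4 + 2*z^3 + 4*z^2 - 8*z - 2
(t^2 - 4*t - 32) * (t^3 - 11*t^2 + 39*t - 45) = t^5 - 15*t^4 + 51*t^3 + 151*t^2 - 1068*t + 1440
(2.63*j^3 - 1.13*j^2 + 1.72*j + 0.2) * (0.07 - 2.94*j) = -7.7322*j^4 + 3.5063*j^3 - 5.1359*j^2 - 0.4676*j + 0.014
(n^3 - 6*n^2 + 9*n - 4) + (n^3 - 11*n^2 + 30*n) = 2*n^3 - 17*n^2 + 39*n - 4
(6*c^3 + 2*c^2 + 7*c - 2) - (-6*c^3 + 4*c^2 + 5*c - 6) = 12*c^3 - 2*c^2 + 2*c + 4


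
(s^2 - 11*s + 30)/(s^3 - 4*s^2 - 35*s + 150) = (s - 6)/(s^2 + s - 30)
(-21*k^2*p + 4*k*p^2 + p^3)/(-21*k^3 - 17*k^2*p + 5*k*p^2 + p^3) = p/(k + p)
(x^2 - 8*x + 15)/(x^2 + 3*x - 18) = (x - 5)/(x + 6)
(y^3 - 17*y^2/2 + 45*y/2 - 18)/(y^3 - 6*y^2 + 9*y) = (y^2 - 11*y/2 + 6)/(y*(y - 3))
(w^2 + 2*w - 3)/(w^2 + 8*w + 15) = (w - 1)/(w + 5)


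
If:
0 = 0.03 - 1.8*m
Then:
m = 0.02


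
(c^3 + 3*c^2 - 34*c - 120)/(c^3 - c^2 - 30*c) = (c + 4)/c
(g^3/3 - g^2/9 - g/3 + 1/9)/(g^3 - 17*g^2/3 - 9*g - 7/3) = (3*g^2 - 4*g + 1)/(3*(3*g^2 - 20*g - 7))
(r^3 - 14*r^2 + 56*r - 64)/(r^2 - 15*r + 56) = (r^2 - 6*r + 8)/(r - 7)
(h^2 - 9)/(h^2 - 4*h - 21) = (h - 3)/(h - 7)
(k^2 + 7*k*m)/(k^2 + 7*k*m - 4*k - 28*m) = k/(k - 4)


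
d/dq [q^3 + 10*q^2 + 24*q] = 3*q^2 + 20*q + 24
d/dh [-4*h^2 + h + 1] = 1 - 8*h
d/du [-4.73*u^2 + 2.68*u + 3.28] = 2.68 - 9.46*u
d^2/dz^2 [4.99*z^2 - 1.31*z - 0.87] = 9.98000000000000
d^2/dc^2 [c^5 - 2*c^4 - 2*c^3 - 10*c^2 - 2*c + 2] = 20*c^3 - 24*c^2 - 12*c - 20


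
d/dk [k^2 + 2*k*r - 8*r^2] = 2*k + 2*r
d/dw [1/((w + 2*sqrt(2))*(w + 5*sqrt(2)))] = (-2*w - 7*sqrt(2))/(w^4 + 14*sqrt(2)*w^3 + 138*w^2 + 280*sqrt(2)*w + 400)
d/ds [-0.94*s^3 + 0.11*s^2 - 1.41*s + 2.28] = -2.82*s^2 + 0.22*s - 1.41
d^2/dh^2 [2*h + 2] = 0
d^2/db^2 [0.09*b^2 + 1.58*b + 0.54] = 0.180000000000000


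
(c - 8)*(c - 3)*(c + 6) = c^3 - 5*c^2 - 42*c + 144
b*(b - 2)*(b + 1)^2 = b^4 - 3*b^2 - 2*b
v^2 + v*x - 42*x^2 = (v - 6*x)*(v + 7*x)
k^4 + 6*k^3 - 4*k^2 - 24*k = k*(k - 2)*(k + 2)*(k + 6)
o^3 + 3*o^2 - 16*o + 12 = (o - 2)*(o - 1)*(o + 6)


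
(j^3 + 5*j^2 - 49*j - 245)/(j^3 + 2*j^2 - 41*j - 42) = (j^2 - 2*j - 35)/(j^2 - 5*j - 6)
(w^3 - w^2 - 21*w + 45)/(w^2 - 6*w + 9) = w + 5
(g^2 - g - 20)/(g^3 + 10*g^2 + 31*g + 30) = (g^2 - g - 20)/(g^3 + 10*g^2 + 31*g + 30)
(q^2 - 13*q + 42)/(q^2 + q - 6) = (q^2 - 13*q + 42)/(q^2 + q - 6)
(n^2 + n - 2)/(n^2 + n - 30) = (n^2 + n - 2)/(n^2 + n - 30)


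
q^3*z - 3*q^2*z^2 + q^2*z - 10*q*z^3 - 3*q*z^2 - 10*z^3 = (q - 5*z)*(q + 2*z)*(q*z + z)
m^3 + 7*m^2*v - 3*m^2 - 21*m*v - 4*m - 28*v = (m - 4)*(m + 1)*(m + 7*v)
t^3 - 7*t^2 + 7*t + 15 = (t - 5)*(t - 3)*(t + 1)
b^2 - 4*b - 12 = (b - 6)*(b + 2)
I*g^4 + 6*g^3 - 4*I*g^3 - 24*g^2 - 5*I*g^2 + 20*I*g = g*(g - 4)*(g - 5*I)*(I*g + 1)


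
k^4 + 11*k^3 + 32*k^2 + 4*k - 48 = (k - 1)*(k + 2)*(k + 4)*(k + 6)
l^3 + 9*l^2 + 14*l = l*(l + 2)*(l + 7)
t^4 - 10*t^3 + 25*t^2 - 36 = (t - 6)*(t - 3)*(t - 2)*(t + 1)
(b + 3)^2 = b^2 + 6*b + 9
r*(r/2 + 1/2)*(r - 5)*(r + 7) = r^4/2 + 3*r^3/2 - 33*r^2/2 - 35*r/2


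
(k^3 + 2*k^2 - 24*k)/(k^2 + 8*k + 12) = k*(k - 4)/(k + 2)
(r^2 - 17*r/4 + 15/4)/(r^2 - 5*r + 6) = (r - 5/4)/(r - 2)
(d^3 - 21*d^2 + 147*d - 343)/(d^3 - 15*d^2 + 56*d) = (d^2 - 14*d + 49)/(d*(d - 8))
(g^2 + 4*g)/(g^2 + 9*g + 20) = g/(g + 5)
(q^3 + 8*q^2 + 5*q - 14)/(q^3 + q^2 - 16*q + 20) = (q^3 + 8*q^2 + 5*q - 14)/(q^3 + q^2 - 16*q + 20)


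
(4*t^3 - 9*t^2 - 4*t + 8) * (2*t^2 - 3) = 8*t^5 - 18*t^4 - 20*t^3 + 43*t^2 + 12*t - 24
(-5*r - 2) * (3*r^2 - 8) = -15*r^3 - 6*r^2 + 40*r + 16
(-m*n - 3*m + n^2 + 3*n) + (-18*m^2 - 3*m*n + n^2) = -18*m^2 - 4*m*n - 3*m + 2*n^2 + 3*n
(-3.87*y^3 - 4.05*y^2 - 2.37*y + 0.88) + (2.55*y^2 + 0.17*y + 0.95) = -3.87*y^3 - 1.5*y^2 - 2.2*y + 1.83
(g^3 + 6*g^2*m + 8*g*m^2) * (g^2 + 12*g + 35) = g^5 + 6*g^4*m + 12*g^4 + 8*g^3*m^2 + 72*g^3*m + 35*g^3 + 96*g^2*m^2 + 210*g^2*m + 280*g*m^2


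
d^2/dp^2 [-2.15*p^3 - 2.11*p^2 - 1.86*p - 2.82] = -12.9*p - 4.22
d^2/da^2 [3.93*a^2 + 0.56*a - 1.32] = 7.86000000000000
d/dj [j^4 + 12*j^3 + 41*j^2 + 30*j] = 4*j^3 + 36*j^2 + 82*j + 30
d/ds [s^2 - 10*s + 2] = 2*s - 10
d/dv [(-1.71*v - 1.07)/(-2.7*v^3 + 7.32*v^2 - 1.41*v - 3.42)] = (-9.234*v^3 + 3.8502*v^2 + 15.6648*v + 4.3395)/(7.29*v^6 - 39.528*v^5 + 61.1964*v^4 - 2.1744*v^3 - 48.0807*v^2 + 9.6444*v + 11.6964)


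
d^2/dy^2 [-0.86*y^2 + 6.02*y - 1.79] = -1.72000000000000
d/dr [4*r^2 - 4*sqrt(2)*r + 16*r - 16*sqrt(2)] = 8*r - 4*sqrt(2) + 16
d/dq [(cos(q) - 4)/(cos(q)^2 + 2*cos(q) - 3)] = (cos(q)^2 - 8*cos(q) - 5)*sin(q)/(cos(q)^2 + 2*cos(q) - 3)^2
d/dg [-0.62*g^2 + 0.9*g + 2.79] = 0.9 - 1.24*g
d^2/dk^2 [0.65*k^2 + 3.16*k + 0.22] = 1.30000000000000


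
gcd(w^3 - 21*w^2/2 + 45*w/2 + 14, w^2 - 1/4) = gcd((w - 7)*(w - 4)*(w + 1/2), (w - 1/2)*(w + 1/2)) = w + 1/2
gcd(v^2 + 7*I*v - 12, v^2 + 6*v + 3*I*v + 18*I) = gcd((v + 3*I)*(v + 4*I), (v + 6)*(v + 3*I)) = v + 3*I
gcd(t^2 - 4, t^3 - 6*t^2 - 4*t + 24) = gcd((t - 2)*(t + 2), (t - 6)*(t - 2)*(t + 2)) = t^2 - 4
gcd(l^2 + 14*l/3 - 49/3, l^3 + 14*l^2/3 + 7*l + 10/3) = 1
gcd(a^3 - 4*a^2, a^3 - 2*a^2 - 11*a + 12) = a - 4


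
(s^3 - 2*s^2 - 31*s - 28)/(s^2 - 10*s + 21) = (s^2 + 5*s + 4)/(s - 3)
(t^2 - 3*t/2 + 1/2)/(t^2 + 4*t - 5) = (t - 1/2)/(t + 5)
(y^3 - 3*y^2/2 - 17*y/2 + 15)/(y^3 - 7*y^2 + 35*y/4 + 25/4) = 2*(y^2 + y - 6)/(2*y^2 - 9*y - 5)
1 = 1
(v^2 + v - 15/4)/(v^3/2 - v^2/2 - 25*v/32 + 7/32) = 8*(4*v^2 + 4*v - 15)/(16*v^3 - 16*v^2 - 25*v + 7)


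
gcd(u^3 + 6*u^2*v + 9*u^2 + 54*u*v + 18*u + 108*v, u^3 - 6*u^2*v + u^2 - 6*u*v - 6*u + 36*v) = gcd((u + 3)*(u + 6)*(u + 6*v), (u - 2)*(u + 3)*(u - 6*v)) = u + 3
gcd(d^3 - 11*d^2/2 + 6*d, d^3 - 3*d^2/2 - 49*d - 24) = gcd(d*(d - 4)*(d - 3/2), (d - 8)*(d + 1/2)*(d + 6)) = 1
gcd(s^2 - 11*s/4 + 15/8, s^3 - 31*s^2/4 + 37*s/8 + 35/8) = s - 5/4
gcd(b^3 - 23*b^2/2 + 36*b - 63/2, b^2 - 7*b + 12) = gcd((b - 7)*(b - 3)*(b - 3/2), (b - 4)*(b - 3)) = b - 3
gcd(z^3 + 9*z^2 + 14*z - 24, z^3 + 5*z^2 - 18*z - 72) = z + 6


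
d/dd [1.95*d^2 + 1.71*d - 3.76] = 3.9*d + 1.71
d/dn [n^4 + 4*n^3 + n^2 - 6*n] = 4*n^3 + 12*n^2 + 2*n - 6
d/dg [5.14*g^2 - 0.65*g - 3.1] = 10.28*g - 0.65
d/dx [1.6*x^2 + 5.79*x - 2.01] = 3.2*x + 5.79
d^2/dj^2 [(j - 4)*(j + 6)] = 2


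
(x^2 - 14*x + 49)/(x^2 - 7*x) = (x - 7)/x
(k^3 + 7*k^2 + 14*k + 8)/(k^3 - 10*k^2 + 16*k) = (k^3 + 7*k^2 + 14*k + 8)/(k*(k^2 - 10*k + 16))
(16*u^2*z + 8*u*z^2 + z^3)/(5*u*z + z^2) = (16*u^2 + 8*u*z + z^2)/(5*u + z)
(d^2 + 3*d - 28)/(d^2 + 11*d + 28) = (d - 4)/(d + 4)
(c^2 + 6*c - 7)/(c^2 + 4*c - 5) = (c + 7)/(c + 5)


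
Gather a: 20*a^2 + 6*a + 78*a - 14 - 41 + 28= 20*a^2 + 84*a - 27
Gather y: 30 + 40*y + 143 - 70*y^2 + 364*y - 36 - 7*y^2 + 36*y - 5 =-77*y^2 + 440*y + 132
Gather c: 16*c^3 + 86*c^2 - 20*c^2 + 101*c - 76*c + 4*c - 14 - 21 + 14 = 16*c^3 + 66*c^2 + 29*c - 21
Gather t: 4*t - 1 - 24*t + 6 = 5 - 20*t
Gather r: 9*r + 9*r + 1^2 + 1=18*r + 2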